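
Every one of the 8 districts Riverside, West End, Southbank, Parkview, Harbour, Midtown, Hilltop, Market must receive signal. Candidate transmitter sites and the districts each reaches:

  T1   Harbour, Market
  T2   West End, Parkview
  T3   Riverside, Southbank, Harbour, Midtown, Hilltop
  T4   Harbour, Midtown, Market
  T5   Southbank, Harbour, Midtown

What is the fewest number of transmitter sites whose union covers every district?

T1, T2, T3 together cover {Riverside, West End, Southbank, Parkview, Harbour, Midtown, Hilltop, Market} — every district.
No 2 of the 5 transmitter sites cover everything (all 10 pairs fall short), so 3 is minimum.

3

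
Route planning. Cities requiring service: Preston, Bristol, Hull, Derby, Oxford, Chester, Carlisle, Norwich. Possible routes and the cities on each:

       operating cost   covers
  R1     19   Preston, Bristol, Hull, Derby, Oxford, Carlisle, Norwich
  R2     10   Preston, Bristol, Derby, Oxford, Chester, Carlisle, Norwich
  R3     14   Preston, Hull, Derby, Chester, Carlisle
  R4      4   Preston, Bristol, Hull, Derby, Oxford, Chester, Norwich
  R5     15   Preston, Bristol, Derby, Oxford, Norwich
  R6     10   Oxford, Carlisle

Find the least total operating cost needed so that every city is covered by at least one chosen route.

14

R2, R4 cover every city at operating cost 10 + 4 = 14.
Any cover uses at least 2 routes; among all covering selections none totals below 14.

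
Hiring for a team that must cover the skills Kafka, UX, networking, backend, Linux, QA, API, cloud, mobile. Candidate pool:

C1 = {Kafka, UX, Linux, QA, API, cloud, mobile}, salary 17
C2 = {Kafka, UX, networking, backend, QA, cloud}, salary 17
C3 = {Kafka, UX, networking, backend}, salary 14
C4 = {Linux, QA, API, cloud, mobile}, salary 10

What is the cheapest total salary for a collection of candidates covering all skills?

24

C3, C4 cover every skill at salary 14 + 10 = 24.
Any cover uses at least 2 candidates; among all covering selections none totals below 24.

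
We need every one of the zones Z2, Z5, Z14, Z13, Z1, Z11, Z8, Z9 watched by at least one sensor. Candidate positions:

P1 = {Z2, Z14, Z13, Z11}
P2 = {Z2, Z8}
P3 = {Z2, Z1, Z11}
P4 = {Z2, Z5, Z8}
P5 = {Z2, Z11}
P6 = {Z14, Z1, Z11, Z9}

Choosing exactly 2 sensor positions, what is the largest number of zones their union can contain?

Choosing P4, P6 covers {Z2, Z5, Z14, Z1, Z11, Z8, Z9} — 7 zones.
No choice of 2 sensor positions does better; here Z13 is left uncovered.

7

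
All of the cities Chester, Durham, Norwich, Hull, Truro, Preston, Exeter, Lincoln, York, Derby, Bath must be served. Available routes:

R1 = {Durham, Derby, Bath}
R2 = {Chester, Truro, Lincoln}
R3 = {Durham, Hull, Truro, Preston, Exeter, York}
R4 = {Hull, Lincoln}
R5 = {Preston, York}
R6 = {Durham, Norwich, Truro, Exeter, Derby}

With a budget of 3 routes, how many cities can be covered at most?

Choosing R1, R2, R3 covers {Chester, Durham, Hull, Truro, Preston, Exeter, Lincoln, York, Derby, Bath} — 10 cities.
No choice of 3 routes does better; here Norwich is left uncovered.

10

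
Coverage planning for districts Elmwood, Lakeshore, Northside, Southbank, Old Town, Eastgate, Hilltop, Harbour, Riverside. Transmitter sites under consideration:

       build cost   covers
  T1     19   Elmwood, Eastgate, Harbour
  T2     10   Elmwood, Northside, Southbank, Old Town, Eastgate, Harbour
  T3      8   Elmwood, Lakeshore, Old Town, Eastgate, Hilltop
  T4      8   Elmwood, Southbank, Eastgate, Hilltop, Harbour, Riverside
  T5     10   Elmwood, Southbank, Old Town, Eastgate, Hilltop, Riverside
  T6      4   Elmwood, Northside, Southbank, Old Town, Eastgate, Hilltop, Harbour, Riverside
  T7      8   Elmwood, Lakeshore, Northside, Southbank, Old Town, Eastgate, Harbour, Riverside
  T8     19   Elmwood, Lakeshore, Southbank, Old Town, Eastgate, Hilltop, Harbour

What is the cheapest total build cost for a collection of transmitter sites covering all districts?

12

T3, T6 cover every district at build cost 8 + 4 = 12.
Any cover uses at least 2 transmitter sites; among all covering selections none totals below 12.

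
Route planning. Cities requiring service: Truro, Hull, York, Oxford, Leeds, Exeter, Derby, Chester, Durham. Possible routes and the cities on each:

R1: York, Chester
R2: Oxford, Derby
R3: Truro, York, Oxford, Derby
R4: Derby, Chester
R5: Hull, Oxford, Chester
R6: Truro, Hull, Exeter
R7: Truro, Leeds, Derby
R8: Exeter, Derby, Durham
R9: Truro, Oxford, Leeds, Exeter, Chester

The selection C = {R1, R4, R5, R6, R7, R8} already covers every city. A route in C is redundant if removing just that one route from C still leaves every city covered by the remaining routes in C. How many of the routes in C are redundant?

2

Drop R1: York uncovered — not redundant.
Drop R4: the rest still cover every city — redundant.
Drop R5: Oxford uncovered — not redundant.
Drop R6: the rest still cover every city — redundant.
Drop R7: Leeds uncovered — not redundant.
Drop R8: Durham uncovered — not redundant.
2 redundant: R4, R6.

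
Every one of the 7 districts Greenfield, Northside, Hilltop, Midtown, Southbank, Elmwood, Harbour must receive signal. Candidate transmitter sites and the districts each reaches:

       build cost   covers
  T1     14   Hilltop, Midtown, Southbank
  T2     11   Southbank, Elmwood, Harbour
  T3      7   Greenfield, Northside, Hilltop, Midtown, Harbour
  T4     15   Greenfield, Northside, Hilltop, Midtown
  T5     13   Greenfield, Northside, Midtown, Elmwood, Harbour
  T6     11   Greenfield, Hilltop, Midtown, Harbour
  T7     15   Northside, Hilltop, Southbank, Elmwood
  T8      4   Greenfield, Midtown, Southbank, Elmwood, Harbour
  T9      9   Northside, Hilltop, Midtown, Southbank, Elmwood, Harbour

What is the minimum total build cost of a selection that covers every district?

T3, T8 cover every district at build cost 7 + 4 = 11.
Any cover uses at least 2 transmitter sites; among all covering selections none totals below 11.

11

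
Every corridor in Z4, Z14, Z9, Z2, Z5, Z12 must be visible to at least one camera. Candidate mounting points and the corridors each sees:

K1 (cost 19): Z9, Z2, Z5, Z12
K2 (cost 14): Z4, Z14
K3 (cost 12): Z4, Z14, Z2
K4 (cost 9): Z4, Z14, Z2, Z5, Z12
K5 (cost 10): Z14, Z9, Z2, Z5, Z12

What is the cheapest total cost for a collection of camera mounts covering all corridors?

19

K4, K5 cover every corridor at cost 9 + 10 = 19.
Any cover uses at least 2 camera mounts; among all covering selections none totals below 19.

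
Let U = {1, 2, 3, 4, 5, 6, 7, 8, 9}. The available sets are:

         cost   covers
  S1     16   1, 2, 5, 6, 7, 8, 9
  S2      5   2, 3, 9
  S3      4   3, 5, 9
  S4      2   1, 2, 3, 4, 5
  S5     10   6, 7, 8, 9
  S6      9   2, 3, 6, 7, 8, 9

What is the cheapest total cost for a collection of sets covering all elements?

11

S4, S6 cover every element at cost 2 + 9 = 11.
Any cover uses at least 2 sets; among all covering selections none totals below 11.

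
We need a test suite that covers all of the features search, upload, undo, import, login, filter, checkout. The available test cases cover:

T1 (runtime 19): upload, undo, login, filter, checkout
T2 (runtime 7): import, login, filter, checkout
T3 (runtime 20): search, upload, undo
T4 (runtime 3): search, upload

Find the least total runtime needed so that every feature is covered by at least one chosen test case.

T2, T3 cover every feature at runtime 7 + 20 = 27.
Any cover uses at least 2 test cases; among all covering selections none totals below 27.
Greedy by coverage-per-runtime would pick T4, T2, T1 for 29 — worse than the optimum 27.

27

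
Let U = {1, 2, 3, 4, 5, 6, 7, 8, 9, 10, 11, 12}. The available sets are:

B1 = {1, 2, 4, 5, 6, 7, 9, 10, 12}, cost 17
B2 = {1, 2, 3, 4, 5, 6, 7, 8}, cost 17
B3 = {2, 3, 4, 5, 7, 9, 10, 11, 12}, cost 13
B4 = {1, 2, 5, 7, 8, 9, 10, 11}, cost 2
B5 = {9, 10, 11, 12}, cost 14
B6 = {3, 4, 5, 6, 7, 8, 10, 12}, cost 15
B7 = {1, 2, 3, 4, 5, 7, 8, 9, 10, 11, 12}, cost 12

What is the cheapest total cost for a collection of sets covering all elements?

17

B4, B6 cover every element at cost 2 + 15 = 17.
Any cover uses at least 2 sets; among all covering selections none totals below 17.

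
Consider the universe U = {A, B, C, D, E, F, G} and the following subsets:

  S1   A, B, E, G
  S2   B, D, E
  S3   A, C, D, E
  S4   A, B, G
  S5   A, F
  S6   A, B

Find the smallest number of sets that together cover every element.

3

S1, S3, S5 together cover {A, B, C, D, E, F, G} — every element.
No 2 of the 6 sets cover everything (all 15 pairs fall short), so 3 is minimum.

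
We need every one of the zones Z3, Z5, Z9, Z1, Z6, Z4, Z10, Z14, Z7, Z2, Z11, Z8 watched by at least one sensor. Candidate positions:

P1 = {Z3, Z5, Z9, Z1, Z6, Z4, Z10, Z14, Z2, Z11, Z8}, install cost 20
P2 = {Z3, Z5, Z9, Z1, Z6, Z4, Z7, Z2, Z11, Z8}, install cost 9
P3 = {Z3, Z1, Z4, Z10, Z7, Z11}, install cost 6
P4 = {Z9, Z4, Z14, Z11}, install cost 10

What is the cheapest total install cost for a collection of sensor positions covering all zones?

25

P2, P3, P4 cover every zone at install cost 9 + 6 + 10 = 25.
Any cover uses at least 2 sensor positions; among all covering selections none totals below 25.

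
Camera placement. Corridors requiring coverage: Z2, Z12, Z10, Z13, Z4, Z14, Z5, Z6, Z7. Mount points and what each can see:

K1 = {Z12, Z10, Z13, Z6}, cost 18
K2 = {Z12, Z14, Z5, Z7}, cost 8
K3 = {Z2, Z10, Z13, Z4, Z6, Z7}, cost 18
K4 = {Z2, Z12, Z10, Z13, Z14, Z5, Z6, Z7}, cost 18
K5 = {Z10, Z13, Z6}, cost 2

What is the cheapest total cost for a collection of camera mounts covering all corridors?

26

K2, K3 cover every corridor at cost 8 + 18 = 26.
Any cover uses at least 2 camera mounts; among all covering selections none totals below 26.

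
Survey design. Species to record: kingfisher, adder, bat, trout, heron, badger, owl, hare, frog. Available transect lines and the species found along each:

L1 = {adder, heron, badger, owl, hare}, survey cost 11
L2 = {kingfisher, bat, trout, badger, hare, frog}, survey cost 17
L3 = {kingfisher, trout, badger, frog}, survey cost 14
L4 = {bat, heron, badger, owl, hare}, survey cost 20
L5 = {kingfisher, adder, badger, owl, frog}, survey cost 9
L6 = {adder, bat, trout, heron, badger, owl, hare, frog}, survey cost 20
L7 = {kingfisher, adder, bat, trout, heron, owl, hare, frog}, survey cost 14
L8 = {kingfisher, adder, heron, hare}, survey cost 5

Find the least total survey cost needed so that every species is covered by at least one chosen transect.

23

L5, L7 cover every species at survey cost 9 + 14 = 23.
Any cover uses at least 2 transects; among all covering selections none totals below 23.
Greedy by coverage-per-survey cost would pick L8, L5, L7 for 28 — worse than the optimum 23.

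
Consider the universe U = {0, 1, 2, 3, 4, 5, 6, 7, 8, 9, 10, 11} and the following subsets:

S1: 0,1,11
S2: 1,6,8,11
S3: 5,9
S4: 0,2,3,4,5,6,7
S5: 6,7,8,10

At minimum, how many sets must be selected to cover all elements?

S1, S3, S4, S5 together cover {0, 1, 2, 3, 4, 5, 6, 7, 8, 9, 10, 11} — every element.
No 3 of the 5 sets cover everything (all 10 triples fall short), so 4 is minimum.

4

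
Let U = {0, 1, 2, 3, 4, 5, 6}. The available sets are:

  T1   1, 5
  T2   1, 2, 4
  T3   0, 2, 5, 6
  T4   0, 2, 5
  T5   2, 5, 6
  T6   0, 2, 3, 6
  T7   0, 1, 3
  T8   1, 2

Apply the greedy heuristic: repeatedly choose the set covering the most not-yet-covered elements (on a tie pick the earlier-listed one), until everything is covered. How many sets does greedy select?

Pick 1: T3 covers 4 new elements (0, 2, 5, 6).
Pick 2: T2 covers 2 new elements (1, 4).
Pick 3: T6 covers 1 new elements (3).
Greedy uses 3 sets.

3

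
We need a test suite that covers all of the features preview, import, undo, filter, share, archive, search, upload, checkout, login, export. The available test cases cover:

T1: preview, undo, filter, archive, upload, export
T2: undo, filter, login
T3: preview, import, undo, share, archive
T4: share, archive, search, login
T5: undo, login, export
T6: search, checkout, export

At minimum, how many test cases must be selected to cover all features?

4

T1, T2, T3, T6 together cover {preview, import, undo, filter, share, archive, search, upload, checkout, login, export} — every feature.
No 3 of the 6 test cases cover everything (all 20 triples fall short), so 4 is minimum.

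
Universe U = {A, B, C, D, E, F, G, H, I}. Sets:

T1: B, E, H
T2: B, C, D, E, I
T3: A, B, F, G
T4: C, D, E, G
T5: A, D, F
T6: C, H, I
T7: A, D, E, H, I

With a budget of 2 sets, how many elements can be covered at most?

Choosing T2, T3 covers {A, B, C, D, E, F, G, I} — 8 elements.
No choice of 2 sets does better; here H is left uncovered.

8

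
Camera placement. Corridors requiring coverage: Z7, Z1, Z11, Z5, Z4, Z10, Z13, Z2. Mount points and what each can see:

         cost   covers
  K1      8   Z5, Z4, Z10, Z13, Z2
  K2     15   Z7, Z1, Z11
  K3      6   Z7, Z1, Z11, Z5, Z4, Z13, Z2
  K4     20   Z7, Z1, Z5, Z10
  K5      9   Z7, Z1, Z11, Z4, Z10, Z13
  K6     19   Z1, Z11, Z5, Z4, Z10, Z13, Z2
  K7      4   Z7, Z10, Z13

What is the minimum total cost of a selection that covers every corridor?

K3, K7 cover every corridor at cost 6 + 4 = 10.
Any cover uses at least 2 camera mounts; among all covering selections none totals below 10.

10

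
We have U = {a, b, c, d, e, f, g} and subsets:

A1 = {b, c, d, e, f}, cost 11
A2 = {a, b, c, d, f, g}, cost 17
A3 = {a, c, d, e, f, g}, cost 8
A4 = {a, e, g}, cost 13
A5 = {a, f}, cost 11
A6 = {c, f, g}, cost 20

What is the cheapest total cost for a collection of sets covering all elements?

19

A1, A3 cover every element at cost 11 + 8 = 19.
Any cover uses at least 2 sets; among all covering selections none totals below 19.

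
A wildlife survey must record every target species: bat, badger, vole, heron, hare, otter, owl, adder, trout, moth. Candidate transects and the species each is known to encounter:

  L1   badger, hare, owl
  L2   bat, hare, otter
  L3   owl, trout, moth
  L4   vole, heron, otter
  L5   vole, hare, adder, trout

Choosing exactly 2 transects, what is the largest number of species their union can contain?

Choosing L1, L4 covers {badger, vole, heron, hare, otter, owl} — 6 species.
No choice of 2 transects does better; here bat, adder, trout, moth are left uncovered.

6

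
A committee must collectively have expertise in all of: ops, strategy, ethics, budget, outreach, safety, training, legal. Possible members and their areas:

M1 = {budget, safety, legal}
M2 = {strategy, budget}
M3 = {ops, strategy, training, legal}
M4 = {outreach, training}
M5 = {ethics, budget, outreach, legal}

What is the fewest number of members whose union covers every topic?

3

M1, M3, M5 together cover {ops, strategy, ethics, budget, outreach, safety, training, legal} — every topic.
No 2 of the 5 members cover everything (all 10 pairs fall short), so 3 is minimum.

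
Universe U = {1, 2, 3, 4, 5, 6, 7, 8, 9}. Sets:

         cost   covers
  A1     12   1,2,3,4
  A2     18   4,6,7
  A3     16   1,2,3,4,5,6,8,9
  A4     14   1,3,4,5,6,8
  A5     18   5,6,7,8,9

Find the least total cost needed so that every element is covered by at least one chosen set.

30

A1, A5 cover every element at cost 12 + 18 = 30.
Any cover uses at least 2 sets; among all covering selections none totals below 30.
Greedy by coverage-per-cost would pick A3, A2 for 34 — worse than the optimum 30.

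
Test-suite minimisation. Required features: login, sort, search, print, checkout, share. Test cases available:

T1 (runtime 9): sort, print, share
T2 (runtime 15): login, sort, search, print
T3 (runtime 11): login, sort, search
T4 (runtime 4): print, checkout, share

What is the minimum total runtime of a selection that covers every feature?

T3, T4 cover every feature at runtime 11 + 4 = 15.
Any cover uses at least 2 test cases; among all covering selections none totals below 15.

15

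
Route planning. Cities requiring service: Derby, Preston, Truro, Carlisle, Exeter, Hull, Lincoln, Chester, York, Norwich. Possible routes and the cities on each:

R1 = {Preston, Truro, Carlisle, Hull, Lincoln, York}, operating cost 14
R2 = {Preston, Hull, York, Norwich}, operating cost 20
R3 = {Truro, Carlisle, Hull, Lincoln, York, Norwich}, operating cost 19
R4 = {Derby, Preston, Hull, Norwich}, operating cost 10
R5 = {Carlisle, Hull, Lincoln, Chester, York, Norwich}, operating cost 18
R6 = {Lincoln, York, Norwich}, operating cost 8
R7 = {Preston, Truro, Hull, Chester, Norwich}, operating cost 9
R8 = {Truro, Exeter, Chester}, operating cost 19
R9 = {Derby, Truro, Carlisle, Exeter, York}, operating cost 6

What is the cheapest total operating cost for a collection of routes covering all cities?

R6, R7, R9 cover every city at operating cost 8 + 9 + 6 = 23.
Any cover uses at least 3 routes; among all covering selections none totals below 23.

23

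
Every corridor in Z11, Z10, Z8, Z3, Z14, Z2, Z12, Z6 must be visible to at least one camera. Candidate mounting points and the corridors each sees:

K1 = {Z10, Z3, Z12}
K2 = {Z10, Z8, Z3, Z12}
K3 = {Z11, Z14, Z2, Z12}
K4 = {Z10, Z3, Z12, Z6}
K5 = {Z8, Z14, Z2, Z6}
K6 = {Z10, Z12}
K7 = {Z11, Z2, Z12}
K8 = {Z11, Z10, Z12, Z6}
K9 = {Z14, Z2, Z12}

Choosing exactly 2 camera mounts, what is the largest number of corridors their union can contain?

Choosing K1, K5 covers {Z10, Z8, Z3, Z14, Z2, Z12, Z6} — 7 corridors.
No choice of 2 camera mounts does better; here Z11 is left uncovered.

7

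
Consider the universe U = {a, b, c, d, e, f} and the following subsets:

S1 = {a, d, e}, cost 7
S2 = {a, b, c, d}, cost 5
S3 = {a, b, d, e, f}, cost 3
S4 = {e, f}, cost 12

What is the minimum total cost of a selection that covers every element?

8

S2, S3 cover every element at cost 5 + 3 = 8.
Any cover uses at least 2 sets; among all covering selections none totals below 8.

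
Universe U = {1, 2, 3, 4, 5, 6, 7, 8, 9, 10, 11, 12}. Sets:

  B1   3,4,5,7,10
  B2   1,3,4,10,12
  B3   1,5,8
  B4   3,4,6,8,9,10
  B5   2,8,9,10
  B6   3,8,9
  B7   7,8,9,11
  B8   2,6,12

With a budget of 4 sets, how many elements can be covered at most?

Choosing B1, B2, B7, B8 covers {1, 2, 3, 4, 5, 6, 7, 8, 9, 10, 11, 12} — 12 elements.
That is all 12 elements.

12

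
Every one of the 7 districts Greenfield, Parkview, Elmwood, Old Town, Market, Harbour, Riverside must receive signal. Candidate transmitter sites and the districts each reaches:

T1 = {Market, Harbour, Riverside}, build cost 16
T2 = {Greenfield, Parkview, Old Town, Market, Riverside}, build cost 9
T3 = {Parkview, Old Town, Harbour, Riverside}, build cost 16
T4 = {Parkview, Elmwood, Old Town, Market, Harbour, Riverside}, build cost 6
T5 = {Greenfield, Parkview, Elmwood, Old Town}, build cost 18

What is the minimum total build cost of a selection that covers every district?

T2, T4 cover every district at build cost 9 + 6 = 15.
Any cover uses at least 2 transmitter sites; among all covering selections none totals below 15.

15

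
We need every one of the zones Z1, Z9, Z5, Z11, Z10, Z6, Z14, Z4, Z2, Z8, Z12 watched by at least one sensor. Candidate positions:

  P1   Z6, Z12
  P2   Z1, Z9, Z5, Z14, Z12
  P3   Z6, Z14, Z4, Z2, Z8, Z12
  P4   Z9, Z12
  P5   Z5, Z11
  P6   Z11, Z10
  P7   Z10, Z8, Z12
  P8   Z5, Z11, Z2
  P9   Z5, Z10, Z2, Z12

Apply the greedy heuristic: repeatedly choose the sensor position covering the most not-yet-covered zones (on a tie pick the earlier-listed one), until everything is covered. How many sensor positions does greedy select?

Pick 1: P3 covers 6 new zones (Z6, Z14, Z4, Z2, Z8, Z12).
Pick 2: P2 covers 3 new zones (Z1, Z9, Z5).
Pick 3: P6 covers 2 new zones (Z11, Z10).
Greedy uses 3 sensor positions.

3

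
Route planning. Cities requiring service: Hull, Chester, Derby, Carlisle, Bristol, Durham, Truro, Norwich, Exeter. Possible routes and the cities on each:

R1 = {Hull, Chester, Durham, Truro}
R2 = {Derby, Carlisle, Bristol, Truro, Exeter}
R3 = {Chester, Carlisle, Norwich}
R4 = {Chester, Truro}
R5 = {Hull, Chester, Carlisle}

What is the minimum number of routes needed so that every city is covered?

3

R1, R2, R3 together cover {Hull, Chester, Derby, Carlisle, Bristol, Durham, Truro, Norwich, Exeter} — every city.
No 2 of the 5 routes cover everything (all 10 pairs fall short), so 3 is minimum.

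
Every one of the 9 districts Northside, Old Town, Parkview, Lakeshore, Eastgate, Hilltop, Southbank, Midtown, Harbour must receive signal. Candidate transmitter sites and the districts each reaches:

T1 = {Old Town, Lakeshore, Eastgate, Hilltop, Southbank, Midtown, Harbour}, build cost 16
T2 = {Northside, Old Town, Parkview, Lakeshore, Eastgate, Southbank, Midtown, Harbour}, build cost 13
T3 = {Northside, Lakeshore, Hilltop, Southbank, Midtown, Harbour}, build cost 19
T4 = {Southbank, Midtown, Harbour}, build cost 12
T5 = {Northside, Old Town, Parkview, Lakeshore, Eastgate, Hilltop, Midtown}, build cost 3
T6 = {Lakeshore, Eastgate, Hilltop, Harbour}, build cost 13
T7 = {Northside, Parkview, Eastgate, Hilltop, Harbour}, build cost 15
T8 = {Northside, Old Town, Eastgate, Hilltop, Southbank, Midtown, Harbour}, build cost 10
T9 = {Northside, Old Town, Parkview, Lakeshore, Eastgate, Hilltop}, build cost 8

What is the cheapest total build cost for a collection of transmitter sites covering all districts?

13

T5, T8 cover every district at build cost 3 + 10 = 13.
Any cover uses at least 2 transmitter sites; among all covering selections none totals below 13.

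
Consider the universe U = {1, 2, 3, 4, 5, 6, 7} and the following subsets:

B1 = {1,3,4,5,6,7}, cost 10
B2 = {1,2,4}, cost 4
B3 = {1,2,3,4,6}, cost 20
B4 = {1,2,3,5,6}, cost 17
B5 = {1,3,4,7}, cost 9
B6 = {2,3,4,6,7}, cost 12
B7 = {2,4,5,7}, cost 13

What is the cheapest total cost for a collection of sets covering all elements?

B1, B2 cover every element at cost 10 + 4 = 14.
Any cover uses at least 2 sets; among all covering selections none totals below 14.

14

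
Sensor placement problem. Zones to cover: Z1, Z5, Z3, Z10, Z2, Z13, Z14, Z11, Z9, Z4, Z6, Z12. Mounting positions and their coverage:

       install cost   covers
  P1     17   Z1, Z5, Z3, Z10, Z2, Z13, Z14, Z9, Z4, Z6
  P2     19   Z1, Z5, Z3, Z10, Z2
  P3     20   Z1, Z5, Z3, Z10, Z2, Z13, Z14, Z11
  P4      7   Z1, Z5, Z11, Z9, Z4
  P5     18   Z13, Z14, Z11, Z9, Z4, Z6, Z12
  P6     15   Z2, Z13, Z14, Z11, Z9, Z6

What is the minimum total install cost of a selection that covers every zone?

P1, P5 cover every zone at install cost 17 + 18 = 35.
Any cover uses at least 2 sensor positions; among all covering selections none totals below 35.

35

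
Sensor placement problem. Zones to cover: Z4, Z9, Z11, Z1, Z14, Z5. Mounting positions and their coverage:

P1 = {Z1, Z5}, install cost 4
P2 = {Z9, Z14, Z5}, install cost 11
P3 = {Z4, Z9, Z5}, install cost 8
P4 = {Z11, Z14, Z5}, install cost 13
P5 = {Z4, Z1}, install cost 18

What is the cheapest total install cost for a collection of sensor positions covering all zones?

25

P1, P3, P4 cover every zone at install cost 4 + 8 + 13 = 25.
Any cover uses at least 3 sensor positions; among all covering selections none totals below 25.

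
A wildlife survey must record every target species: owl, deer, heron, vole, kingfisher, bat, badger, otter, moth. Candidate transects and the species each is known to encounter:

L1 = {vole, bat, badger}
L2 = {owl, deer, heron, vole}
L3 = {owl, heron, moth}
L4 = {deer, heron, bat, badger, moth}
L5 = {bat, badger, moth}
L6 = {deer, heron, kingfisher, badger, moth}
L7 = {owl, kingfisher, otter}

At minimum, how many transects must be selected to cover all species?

3

L1, L4, L7 together cover {owl, deer, heron, vole, kingfisher, bat, badger, otter, moth} — every species.
No 2 of the 7 transects cover everything (all 21 pairs fall short), so 3 is minimum.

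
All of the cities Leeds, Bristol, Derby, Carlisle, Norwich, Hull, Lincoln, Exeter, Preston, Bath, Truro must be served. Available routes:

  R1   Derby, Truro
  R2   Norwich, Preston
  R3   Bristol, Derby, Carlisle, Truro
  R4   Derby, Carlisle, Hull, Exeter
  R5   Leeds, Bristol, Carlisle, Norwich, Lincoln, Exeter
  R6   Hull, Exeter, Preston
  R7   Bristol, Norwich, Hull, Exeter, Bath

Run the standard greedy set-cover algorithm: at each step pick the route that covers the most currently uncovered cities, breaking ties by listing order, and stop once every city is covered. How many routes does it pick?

4

Pick 1: R5 covers 6 new cities (Leeds, Bristol, Carlisle, Norwich, Lincoln, Exeter).
Pick 2: R1 covers 2 new cities (Derby, Truro).
Pick 3: R6 covers 2 new cities (Hull, Preston).
Pick 4: R7 covers 1 new cities (Bath).
Greedy uses 4 routes.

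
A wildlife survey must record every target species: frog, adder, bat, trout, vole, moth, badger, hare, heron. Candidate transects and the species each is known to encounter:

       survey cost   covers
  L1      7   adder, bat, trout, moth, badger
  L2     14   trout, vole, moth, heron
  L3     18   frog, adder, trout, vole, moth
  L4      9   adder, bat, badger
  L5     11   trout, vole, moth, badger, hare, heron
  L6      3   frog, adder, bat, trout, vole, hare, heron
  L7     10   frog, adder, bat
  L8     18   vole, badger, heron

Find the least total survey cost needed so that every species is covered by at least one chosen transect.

L1, L6 cover every species at survey cost 7 + 3 = 10.
Any cover uses at least 2 transects; among all covering selections none totals below 10.

10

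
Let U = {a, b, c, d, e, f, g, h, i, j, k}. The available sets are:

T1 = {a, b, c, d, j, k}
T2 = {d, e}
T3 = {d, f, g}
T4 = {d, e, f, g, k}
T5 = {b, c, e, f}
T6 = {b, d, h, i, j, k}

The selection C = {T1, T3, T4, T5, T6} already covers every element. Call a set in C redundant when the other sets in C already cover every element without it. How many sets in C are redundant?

3

Drop T1: a uncovered — not redundant.
Drop T3: the rest still cover every element — redundant.
Drop T4: the rest still cover every element — redundant.
Drop T5: the rest still cover every element — redundant.
Drop T6: h, i uncovered — not redundant.
3 redundant: T3, T4, T5.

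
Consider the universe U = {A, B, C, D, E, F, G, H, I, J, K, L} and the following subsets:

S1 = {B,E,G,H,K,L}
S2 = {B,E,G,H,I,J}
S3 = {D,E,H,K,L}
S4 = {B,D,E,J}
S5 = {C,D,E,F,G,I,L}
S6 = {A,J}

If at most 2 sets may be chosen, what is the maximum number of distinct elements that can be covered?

10

Choosing S1, S5 covers {B, C, D, E, F, G, H, I, K, L} — 10 elements.
No choice of 2 sets does better; here A, J are left uncovered.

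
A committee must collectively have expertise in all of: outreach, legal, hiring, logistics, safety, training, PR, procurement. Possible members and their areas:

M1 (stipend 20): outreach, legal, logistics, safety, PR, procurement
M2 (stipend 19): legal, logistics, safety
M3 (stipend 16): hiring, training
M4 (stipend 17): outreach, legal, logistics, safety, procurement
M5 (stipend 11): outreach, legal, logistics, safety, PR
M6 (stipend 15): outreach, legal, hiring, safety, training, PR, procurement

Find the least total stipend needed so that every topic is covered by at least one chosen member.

M5, M6 cover every topic at stipend 11 + 15 = 26.
Any cover uses at least 2 members; among all covering selections none totals below 26.

26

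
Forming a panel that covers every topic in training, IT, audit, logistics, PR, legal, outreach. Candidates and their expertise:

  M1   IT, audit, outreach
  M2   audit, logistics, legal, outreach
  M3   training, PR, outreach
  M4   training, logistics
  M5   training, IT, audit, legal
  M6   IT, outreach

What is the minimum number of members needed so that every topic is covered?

3

M1, M2, M3 together cover {training, IT, audit, logistics, PR, legal, outreach} — every topic.
No 2 of the 6 members cover everything (all 15 pairs fall short), so 3 is minimum.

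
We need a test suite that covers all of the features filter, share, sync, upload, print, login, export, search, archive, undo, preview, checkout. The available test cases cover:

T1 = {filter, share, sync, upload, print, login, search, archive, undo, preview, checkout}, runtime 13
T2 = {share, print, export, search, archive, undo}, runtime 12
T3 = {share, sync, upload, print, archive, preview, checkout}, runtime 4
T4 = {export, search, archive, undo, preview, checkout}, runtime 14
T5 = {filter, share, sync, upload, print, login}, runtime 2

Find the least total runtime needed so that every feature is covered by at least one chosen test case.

T4, T5 cover every feature at runtime 14 + 2 = 16.
Any cover uses at least 2 test cases; among all covering selections none totals below 16.

16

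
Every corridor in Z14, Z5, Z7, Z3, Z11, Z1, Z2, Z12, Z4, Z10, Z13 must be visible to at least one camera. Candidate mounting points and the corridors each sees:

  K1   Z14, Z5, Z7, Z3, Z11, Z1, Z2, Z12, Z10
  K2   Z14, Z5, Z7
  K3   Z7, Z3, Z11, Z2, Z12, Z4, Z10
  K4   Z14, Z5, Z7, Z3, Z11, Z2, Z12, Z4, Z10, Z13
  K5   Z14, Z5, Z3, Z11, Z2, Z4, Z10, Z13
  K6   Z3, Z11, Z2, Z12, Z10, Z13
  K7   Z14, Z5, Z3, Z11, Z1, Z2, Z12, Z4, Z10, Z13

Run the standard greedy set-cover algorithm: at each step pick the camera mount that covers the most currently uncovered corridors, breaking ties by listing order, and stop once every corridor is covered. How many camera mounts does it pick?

2

Pick 1: K4 covers 10 new corridors (Z14, Z5, Z7, Z3, Z11, Z2, Z12, Z4, Z10, Z13).
Pick 2: K1 covers 1 new corridors (Z1).
Greedy uses 2 camera mounts.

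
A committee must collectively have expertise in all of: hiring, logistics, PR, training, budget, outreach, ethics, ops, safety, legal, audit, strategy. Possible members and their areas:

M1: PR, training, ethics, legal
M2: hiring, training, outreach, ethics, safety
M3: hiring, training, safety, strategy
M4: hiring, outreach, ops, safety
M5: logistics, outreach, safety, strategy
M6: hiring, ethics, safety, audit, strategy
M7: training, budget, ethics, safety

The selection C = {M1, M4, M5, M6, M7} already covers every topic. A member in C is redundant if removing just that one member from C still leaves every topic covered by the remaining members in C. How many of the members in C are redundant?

Drop M1: PR, legal uncovered — not redundant.
Drop M4: ops uncovered — not redundant.
Drop M5: logistics uncovered — not redundant.
Drop M6: audit uncovered — not redundant.
Drop M7: budget uncovered — not redundant.
None of the members in C is redundant.

0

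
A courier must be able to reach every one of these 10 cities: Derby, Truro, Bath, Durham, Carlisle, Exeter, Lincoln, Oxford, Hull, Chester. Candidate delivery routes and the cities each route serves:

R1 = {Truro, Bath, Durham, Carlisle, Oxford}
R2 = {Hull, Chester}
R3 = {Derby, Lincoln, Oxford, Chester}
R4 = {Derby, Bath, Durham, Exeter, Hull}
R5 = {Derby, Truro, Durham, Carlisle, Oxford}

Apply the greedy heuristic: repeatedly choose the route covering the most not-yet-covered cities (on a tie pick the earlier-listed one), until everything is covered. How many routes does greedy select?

3

Pick 1: R1 covers 5 new cities (Truro, Bath, Durham, Carlisle, Oxford).
Pick 2: R3 covers 3 new cities (Derby, Lincoln, Chester).
Pick 3: R4 covers 2 new cities (Exeter, Hull).
Greedy uses 3 routes.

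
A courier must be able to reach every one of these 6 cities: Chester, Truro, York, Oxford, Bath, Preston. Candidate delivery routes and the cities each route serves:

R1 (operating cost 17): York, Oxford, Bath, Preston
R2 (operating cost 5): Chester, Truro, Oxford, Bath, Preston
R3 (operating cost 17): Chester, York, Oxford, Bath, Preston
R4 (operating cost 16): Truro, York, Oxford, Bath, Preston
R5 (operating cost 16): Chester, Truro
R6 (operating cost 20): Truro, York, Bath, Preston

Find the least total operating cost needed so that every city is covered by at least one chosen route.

21

R2, R4 cover every city at operating cost 5 + 16 = 21.
Any cover uses at least 2 routes; among all covering selections none totals below 21.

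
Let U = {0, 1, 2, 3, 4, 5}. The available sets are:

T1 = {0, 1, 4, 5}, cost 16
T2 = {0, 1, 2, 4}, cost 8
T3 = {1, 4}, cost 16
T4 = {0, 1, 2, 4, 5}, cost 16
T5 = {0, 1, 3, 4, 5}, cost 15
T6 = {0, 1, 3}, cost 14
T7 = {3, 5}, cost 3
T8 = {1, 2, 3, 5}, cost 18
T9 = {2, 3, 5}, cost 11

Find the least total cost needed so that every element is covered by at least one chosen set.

T2, T7 cover every element at cost 8 + 3 = 11.
Any cover uses at least 2 sets; among all covering selections none totals below 11.

11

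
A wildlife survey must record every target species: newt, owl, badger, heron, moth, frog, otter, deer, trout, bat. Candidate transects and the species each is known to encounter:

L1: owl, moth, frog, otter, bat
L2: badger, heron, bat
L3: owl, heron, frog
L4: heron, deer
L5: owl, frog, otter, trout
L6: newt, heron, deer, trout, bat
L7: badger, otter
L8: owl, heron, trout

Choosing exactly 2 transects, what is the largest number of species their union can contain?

9

Choosing L1, L6 covers {newt, owl, heron, moth, frog, otter, deer, trout, bat} — 9 species.
No choice of 2 transects does better; here badger is left uncovered.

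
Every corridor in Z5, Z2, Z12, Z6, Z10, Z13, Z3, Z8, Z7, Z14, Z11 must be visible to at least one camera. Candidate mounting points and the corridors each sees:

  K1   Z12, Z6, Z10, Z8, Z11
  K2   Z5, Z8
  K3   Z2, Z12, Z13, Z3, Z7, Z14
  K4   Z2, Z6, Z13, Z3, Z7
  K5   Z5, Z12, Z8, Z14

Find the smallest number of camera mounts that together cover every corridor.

3

K1, K2, K3 together cover {Z5, Z2, Z12, Z6, Z10, Z13, Z3, Z8, Z7, Z14, Z11} — every corridor.
No 2 of the 5 camera mounts cover everything (all 10 pairs fall short), so 3 is minimum.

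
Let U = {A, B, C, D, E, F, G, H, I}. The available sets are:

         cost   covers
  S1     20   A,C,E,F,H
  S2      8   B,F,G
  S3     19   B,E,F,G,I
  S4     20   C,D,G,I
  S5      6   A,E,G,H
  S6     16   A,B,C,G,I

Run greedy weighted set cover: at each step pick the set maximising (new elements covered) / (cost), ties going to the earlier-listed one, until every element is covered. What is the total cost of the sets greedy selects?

Pick 1: S5 adds 4 new (A, E, G, H) at cost 6 (ratio 4/6).
Pick 2: S2 adds 2 new (B, F) at cost 8 (ratio 2/8).
Pick 3: S4 adds 3 new (C, D, I) at cost 20 (ratio 3/20).
Greedy total cost: 6 + 8 + 20 = 34.

34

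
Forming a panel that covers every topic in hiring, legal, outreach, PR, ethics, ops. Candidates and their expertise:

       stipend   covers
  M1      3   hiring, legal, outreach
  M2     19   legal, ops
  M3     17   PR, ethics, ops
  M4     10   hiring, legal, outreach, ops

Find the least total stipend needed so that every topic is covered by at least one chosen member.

20

M1, M3 cover every topic at stipend 3 + 17 = 20.
Any cover uses at least 2 members; among all covering selections none totals below 20.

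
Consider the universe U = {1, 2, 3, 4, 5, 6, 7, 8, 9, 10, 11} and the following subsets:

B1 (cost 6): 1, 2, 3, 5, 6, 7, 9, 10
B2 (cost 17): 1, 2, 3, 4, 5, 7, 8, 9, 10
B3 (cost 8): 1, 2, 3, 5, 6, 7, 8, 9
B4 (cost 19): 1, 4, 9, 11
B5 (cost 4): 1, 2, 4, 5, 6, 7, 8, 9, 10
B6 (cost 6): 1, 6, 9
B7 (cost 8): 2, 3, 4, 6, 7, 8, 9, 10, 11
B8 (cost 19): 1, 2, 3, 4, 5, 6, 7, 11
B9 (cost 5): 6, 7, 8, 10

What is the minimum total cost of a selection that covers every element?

B5, B7 cover every element at cost 4 + 8 = 12.
Any cover uses at least 2 sets; among all covering selections none totals below 12.

12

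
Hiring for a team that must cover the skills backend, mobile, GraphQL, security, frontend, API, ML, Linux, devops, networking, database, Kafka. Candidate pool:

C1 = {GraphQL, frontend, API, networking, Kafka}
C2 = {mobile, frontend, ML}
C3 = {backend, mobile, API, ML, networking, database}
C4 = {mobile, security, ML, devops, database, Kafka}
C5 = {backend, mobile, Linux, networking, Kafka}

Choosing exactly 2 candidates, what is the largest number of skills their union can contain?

Choosing C1, C4 covers {mobile, GraphQL, security, frontend, API, ML, devops, networking, database, Kafka} — 10 skills.
No choice of 2 candidates does better; here backend, Linux are left uncovered.

10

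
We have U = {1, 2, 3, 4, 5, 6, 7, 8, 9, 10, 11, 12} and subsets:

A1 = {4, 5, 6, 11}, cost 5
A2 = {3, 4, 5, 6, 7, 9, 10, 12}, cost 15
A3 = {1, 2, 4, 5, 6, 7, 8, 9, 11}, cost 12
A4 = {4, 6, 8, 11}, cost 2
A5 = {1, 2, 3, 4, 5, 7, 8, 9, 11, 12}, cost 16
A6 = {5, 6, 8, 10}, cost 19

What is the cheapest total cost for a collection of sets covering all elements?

27

A2, A3 cover every element at cost 15 + 12 = 27.
Any cover uses at least 2 sets; among all covering selections none totals below 27.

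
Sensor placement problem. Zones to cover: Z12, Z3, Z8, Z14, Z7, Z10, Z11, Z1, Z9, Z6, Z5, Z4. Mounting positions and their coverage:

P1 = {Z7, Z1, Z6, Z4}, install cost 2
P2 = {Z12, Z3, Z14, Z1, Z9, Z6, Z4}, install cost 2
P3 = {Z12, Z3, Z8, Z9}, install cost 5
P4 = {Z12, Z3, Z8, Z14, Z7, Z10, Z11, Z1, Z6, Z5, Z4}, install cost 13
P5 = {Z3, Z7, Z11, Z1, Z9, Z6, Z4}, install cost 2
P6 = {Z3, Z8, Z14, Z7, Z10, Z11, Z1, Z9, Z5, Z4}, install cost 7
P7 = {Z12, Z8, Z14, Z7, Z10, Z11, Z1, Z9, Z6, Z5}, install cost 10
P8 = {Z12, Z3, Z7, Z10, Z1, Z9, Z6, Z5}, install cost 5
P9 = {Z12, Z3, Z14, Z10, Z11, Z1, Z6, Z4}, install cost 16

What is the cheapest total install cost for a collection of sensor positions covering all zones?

9

P2, P6 cover every zone at install cost 2 + 7 = 9.
Any cover uses at least 2 sensor positions; among all covering selections none totals below 9.
Greedy by coverage-per-install cost would pick P2, P5, P6 for 11 — worse than the optimum 9.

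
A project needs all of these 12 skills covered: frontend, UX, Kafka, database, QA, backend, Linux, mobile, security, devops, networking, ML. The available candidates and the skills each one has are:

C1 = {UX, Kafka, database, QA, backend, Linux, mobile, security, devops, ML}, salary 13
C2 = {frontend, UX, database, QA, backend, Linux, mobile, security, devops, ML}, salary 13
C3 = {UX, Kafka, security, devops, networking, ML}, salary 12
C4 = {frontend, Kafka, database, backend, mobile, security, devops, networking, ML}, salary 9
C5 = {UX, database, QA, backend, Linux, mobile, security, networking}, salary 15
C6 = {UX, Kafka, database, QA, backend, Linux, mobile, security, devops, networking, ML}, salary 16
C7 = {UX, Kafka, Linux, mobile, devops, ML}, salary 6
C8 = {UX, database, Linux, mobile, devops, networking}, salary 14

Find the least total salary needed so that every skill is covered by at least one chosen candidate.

C1, C4 cover every skill at salary 13 + 9 = 22.
Any cover uses at least 2 candidates; among all covering selections none totals below 22.

22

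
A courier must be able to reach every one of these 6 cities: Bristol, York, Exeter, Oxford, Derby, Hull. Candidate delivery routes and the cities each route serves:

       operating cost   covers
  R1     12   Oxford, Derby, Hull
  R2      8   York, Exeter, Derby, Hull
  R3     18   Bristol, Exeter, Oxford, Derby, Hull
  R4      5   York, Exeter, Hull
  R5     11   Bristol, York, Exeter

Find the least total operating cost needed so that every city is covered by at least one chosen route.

R1, R5 cover every city at operating cost 12 + 11 = 23.
Any cover uses at least 2 routes; among all covering selections none totals below 23.

23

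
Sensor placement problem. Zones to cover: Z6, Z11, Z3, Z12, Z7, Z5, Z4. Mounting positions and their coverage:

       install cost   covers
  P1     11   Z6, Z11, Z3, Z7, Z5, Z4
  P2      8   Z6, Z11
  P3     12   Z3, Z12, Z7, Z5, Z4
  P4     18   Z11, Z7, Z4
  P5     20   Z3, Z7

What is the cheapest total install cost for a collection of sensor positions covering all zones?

20

P2, P3 cover every zone at install cost 8 + 12 = 20.
Any cover uses at least 2 sensor positions; among all covering selections none totals below 20.
Greedy by coverage-per-install cost would pick P1, P3 for 23 — worse than the optimum 20.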